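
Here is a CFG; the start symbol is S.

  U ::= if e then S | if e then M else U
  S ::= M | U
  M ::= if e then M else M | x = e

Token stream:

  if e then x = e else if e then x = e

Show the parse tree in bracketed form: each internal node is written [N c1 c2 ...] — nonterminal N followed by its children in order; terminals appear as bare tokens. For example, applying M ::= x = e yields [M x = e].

S
U
if e then M else U
if e then x = e else U
if e then x = e else if e then S
if e then x = e else if e then M
if e then x = e else if e then x = e

[S [U if e then [M x = e] else [U if e then [S [M x = e]]]]]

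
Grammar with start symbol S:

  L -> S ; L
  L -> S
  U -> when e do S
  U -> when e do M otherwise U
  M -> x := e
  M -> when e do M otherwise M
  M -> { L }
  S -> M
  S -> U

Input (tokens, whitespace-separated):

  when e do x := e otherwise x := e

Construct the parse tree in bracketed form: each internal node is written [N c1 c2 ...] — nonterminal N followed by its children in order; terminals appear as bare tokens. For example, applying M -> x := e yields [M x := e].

[S [M when e do [M x := e] otherwise [M x := e]]]

S
M
when e do M otherwise M
when e do x := e otherwise M
when e do x := e otherwise x := e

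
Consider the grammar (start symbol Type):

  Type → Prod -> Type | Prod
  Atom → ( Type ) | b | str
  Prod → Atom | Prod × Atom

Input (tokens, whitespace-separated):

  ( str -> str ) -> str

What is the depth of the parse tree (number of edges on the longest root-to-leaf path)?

7

[Type [Prod [Atom ( [Type [Prod [Atom str]] -> [Type [Prod [Atom str]]]] )]] -> [Type [Prod [Atom str]]]]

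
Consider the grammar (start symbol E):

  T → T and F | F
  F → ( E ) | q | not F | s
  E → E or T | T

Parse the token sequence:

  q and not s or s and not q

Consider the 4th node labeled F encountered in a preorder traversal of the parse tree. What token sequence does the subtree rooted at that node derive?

[E [E [T [T [F q]] and [F not [F s]]]] or [T [T [F s]] and [F not [F q]]]]

s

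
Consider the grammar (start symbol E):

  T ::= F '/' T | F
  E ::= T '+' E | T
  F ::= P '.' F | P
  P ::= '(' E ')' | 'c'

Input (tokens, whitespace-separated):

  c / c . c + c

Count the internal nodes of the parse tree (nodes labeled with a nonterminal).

[E [T [F [P c]] / [T [F [P c] . [F [P c]]]]] + [E [T [F [P c]]]]]

13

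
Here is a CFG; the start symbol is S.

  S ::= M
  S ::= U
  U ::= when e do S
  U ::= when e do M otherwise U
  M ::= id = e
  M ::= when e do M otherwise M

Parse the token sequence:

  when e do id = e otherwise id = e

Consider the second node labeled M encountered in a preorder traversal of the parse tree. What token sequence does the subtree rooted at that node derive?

id = e

[S [M when e do [M id = e] otherwise [M id = e]]]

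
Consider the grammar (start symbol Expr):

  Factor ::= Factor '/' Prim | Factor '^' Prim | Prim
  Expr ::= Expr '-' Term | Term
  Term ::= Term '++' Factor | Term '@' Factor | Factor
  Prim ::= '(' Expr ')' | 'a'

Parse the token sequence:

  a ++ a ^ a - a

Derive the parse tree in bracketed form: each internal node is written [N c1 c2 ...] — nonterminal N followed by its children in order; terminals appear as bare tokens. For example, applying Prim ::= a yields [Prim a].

[Expr [Expr [Term [Term [Factor [Prim a]]] ++ [Factor [Factor [Prim a]] ^ [Prim a]]]] - [Term [Factor [Prim a]]]]

Expr
Expr - Term
Term - Term
Term ++ Factor - Term
Factor ++ Factor - Term
Prim ++ Factor - Term
a ++ Factor - Term
a ++ Factor ^ Prim - Term
a ++ Prim ^ Prim - Term
a ++ a ^ Prim - Term
a ++ a ^ a - Term
a ++ a ^ a - Factor
a ++ a ^ a - Prim
a ++ a ^ a - a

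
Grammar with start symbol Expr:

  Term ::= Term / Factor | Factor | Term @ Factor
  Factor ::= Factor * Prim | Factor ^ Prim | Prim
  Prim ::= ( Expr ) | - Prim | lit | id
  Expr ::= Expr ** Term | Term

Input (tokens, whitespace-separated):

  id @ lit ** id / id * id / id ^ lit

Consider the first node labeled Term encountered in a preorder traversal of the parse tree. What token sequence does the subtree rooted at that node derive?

id @ lit

[Expr [Expr [Term [Term [Factor [Prim id]]] @ [Factor [Prim lit]]]] ** [Term [Term [Term [Factor [Prim id]]] / [Factor [Factor [Prim id]] * [Prim id]]] / [Factor [Factor [Prim id]] ^ [Prim lit]]]]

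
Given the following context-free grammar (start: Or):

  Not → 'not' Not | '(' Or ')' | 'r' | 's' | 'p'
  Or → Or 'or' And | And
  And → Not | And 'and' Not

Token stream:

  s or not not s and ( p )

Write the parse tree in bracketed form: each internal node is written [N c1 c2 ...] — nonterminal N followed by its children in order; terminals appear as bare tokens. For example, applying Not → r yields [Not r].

[Or [Or [And [Not s]]] or [And [And [Not not [Not not [Not s]]]] and [Not ( [Or [And [Not p]]] )]]]

Or
Or or And
And or And
Not or And
s or And
s or And and Not
s or Not and Not
s or not Not and Not
s or not not Not and Not
s or not not s and Not
s or not not s and ( Or )
s or not not s and ( And )
s or not not s and ( Not )
s or not not s and ( p )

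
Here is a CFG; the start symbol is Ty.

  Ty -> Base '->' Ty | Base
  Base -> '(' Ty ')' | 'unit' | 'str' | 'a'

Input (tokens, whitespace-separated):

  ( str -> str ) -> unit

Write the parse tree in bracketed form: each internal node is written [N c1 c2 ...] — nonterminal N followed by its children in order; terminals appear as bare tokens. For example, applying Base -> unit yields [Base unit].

[Ty [Base ( [Ty [Base str] -> [Ty [Base str]]] )] -> [Ty [Base unit]]]

Ty
Base -> Ty
( Ty ) -> Ty
( Base -> Ty ) -> Ty
( str -> Ty ) -> Ty
( str -> Base ) -> Ty
( str -> str ) -> Ty
( str -> str ) -> Base
( str -> str ) -> unit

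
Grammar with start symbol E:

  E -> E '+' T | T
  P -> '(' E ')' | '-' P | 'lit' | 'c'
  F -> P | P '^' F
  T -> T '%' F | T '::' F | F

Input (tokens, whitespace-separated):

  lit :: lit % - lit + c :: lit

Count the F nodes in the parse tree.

[E [E [T [T [T [F [P lit]]] :: [F [P lit]]] % [F [P - [P lit]]]]] + [T [T [F [P c]]] :: [F [P lit]]]]

5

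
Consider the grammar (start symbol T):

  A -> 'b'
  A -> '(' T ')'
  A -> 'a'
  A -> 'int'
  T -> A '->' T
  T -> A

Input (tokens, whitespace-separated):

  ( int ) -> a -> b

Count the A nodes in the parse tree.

[T [A ( [T [A int]] )] -> [T [A a] -> [T [A b]]]]

4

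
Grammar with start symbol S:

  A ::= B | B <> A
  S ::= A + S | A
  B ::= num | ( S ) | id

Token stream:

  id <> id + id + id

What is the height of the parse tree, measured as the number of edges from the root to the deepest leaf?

[S [A [B id] <> [A [B id]]] + [S [A [B id]] + [S [A [B id]]]]]

5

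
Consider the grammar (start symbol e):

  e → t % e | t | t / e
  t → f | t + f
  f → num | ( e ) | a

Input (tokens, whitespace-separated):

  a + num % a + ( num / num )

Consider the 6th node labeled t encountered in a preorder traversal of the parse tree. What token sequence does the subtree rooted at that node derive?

num

[e [t [t [f a]] + [f num]] % [e [t [t [f a]] + [f ( [e [t [f num]] / [e [t [f num]]]] )]]]]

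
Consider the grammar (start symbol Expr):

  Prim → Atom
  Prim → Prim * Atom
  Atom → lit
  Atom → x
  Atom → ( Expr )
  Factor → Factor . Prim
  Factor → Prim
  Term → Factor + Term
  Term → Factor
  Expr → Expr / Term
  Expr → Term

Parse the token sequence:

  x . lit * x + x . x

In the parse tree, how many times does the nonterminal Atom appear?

5

[Expr [Term [Factor [Factor [Prim [Atom x]]] . [Prim [Prim [Atom lit]] * [Atom x]]] + [Term [Factor [Factor [Prim [Atom x]]] . [Prim [Atom x]]]]]]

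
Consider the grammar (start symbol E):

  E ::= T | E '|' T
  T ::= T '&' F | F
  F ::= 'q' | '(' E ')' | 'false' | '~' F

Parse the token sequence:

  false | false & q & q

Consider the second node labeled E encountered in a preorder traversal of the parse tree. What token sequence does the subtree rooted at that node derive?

[E [E [T [F false]]] | [T [T [T [F false]] & [F q]] & [F q]]]

false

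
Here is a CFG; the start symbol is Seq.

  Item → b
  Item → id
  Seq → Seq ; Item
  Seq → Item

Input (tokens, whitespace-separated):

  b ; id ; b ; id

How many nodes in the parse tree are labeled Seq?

4

[Seq [Seq [Seq [Seq [Item b]] ; [Item id]] ; [Item b]] ; [Item id]]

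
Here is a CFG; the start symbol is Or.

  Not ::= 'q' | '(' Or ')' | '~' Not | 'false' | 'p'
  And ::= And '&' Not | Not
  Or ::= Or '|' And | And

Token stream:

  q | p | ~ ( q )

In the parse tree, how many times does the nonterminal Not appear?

[Or [Or [Or [And [Not q]]] | [And [Not p]]] | [And [Not ~ [Not ( [Or [And [Not q]]] )]]]]

5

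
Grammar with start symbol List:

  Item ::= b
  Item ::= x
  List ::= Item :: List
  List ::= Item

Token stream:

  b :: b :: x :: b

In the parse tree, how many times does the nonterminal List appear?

[List [Item b] :: [List [Item b] :: [List [Item x] :: [List [Item b]]]]]

4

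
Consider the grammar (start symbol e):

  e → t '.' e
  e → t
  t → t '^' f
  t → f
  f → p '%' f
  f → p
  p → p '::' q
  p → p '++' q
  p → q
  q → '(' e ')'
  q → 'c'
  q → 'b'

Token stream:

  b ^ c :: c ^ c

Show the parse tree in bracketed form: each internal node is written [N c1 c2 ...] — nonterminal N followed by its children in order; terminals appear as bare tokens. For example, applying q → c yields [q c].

e
t
t ^ f
t ^ f ^ f
f ^ f ^ f
p ^ f ^ f
q ^ f ^ f
b ^ f ^ f
b ^ p ^ f
b ^ p :: q ^ f
b ^ q :: q ^ f
b ^ c :: q ^ f
b ^ c :: c ^ f
b ^ c :: c ^ p
b ^ c :: c ^ q
b ^ c :: c ^ c

[e [t [t [t [f [p [q b]]]] ^ [f [p [p [q c]] :: [q c]]]] ^ [f [p [q c]]]]]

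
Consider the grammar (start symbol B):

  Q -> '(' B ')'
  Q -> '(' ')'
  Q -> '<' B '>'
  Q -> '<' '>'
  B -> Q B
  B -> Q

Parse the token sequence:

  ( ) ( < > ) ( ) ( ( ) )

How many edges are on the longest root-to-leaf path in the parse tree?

[B [Q ( )] [B [Q ( [B [Q < >]] )] [B [Q ( )] [B [Q ( [B [Q ( )]] )]]]]]

7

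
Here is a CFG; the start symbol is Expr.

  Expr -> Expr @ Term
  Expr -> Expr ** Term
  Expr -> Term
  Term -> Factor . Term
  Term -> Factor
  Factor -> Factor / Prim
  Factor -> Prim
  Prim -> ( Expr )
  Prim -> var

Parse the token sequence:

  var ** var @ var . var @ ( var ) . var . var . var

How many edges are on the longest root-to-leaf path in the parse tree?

8

[Expr [Expr [Expr [Expr [Term [Factor [Prim var]]]] ** [Term [Factor [Prim var]]]] @ [Term [Factor [Prim var]] . [Term [Factor [Prim var]]]]] @ [Term [Factor [Prim ( [Expr [Term [Factor [Prim var]]]] )]] . [Term [Factor [Prim var]] . [Term [Factor [Prim var]] . [Term [Factor [Prim var]]]]]]]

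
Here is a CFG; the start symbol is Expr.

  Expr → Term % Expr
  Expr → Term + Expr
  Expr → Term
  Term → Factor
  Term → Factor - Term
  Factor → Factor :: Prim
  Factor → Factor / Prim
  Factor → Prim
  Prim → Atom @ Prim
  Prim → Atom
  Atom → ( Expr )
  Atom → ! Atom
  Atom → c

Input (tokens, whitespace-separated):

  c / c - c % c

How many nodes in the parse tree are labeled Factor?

4

[Expr [Term [Factor [Factor [Prim [Atom c]]] / [Prim [Atom c]]] - [Term [Factor [Prim [Atom c]]]]] % [Expr [Term [Factor [Prim [Atom c]]]]]]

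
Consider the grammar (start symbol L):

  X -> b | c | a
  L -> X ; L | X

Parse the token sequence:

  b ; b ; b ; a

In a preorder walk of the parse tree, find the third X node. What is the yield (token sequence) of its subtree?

[L [X b] ; [L [X b] ; [L [X b] ; [L [X a]]]]]

b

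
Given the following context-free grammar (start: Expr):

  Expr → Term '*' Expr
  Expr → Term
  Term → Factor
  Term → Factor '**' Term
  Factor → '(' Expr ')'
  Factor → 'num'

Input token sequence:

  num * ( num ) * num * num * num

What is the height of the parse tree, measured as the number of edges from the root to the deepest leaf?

7

[Expr [Term [Factor num]] * [Expr [Term [Factor ( [Expr [Term [Factor num]]] )]] * [Expr [Term [Factor num]] * [Expr [Term [Factor num]] * [Expr [Term [Factor num]]]]]]]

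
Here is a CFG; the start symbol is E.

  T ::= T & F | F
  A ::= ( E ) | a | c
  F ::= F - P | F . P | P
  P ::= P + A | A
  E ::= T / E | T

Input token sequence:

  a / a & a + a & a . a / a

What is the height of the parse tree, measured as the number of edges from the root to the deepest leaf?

[E [T [F [P [A a]]]] / [E [T [T [T [F [P [A a]]]] & [F [P [P [A a]] + [A a]]]] & [F [F [P [A a]]] . [P [A a]]]] / [E [T [F [P [A a]]]]]]]

8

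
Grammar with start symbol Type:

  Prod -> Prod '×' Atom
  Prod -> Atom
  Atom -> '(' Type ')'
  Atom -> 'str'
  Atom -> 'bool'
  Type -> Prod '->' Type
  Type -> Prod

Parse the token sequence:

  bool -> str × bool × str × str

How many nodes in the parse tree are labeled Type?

2

[Type [Prod [Atom bool]] -> [Type [Prod [Prod [Prod [Prod [Atom str]] × [Atom bool]] × [Atom str]] × [Atom str]]]]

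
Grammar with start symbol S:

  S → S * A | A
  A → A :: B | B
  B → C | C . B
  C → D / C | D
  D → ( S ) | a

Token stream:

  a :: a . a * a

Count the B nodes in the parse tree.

4

[S [S [A [A [B [C [D a]]]] :: [B [C [D a]] . [B [C [D a]]]]]] * [A [B [C [D a]]]]]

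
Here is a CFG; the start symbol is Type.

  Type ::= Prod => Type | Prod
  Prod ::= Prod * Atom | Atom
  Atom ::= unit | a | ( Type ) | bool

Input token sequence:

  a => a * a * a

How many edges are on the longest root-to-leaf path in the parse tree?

[Type [Prod [Atom a]] => [Type [Prod [Prod [Prod [Atom a]] * [Atom a]] * [Atom a]]]]

6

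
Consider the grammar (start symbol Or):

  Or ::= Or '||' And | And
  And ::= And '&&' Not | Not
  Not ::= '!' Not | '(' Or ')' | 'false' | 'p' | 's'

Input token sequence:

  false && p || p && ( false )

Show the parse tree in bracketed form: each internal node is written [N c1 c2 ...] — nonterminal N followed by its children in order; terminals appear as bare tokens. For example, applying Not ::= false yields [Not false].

Or
Or || And
And || And
And && Not || And
Not && Not || And
false && Not || And
false && p || And
false && p || And && Not
false && p || Not && Not
false && p || p && Not
false && p || p && ( Or )
false && p || p && ( And )
false && p || p && ( Not )
false && p || p && ( false )

[Or [Or [And [And [Not false]] && [Not p]]] || [And [And [Not p]] && [Not ( [Or [And [Not false]]] )]]]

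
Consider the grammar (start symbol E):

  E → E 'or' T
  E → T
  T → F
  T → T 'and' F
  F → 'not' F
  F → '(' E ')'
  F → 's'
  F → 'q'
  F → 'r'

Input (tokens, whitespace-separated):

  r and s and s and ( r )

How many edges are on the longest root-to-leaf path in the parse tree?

6

[E [T [T [T [T [F r]] and [F s]] and [F s]] and [F ( [E [T [F r]]] )]]]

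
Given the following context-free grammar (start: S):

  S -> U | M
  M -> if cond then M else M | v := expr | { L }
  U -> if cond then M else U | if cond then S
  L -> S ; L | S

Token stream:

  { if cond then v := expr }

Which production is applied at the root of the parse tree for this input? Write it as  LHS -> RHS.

[S [M { [L [S [U if cond then [S [M v := expr]]]]] }]]

S -> M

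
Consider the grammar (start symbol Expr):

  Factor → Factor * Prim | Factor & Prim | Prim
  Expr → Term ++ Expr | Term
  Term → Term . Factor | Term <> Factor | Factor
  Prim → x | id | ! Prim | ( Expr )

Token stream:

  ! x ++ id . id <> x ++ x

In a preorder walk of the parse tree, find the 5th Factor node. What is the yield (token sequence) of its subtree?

x

[Expr [Term [Factor [Prim ! [Prim x]]]] ++ [Expr [Term [Term [Term [Factor [Prim id]]] . [Factor [Prim id]]] <> [Factor [Prim x]]] ++ [Expr [Term [Factor [Prim x]]]]]]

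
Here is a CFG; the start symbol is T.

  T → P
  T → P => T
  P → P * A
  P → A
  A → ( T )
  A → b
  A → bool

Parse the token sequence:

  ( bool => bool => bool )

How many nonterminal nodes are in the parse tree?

12

[T [P [A ( [T [P [A bool]] => [T [P [A bool]] => [T [P [A bool]]]]] )]]]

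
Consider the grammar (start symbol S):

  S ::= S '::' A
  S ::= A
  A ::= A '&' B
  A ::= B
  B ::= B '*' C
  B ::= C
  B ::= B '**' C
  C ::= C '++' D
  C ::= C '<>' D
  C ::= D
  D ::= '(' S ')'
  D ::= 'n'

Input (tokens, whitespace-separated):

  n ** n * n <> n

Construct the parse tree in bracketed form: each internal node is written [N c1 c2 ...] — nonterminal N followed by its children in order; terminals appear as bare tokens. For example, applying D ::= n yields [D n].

[S [A [B [B [B [C [D n]]] ** [C [D n]]] * [C [C [D n]] <> [D n]]]]]

S
A
B
B * C
B ** C * C
C ** C * C
D ** C * C
n ** C * C
n ** D * C
n ** n * C
n ** n * C <> D
n ** n * D <> D
n ** n * n <> D
n ** n * n <> n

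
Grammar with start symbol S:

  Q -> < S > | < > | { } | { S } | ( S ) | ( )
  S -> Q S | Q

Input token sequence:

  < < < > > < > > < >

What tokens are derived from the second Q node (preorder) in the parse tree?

[S [Q < [S [Q < [S [Q < >]] >] [S [Q < >]]] >] [S [Q < >]]]

< < > >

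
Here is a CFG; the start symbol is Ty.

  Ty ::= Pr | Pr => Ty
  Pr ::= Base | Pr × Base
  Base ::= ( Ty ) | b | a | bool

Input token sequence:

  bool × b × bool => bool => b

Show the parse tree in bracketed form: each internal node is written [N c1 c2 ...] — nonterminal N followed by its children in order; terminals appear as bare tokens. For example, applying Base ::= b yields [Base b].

Ty
Pr => Ty
Pr × Base => Ty
Pr × Base × Base => Ty
Base × Base × Base => Ty
bool × Base × Base => Ty
bool × b × Base => Ty
bool × b × bool => Ty
bool × b × bool => Pr => Ty
bool × b × bool => Base => Ty
bool × b × bool => bool => Ty
bool × b × bool => bool => Pr
bool × b × bool => bool => Base
bool × b × bool => bool => b

[Ty [Pr [Pr [Pr [Base bool]] × [Base b]] × [Base bool]] => [Ty [Pr [Base bool]] => [Ty [Pr [Base b]]]]]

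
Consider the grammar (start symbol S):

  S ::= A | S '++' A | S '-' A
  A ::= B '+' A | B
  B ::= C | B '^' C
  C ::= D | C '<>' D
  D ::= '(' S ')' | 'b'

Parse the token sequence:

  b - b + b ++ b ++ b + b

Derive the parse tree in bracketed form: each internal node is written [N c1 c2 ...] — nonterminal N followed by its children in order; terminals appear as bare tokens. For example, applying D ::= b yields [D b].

[S [S [S [S [A [B [C [D b]]]]] - [A [B [C [D b]]] + [A [B [C [D b]]]]]] ++ [A [B [C [D b]]]]] ++ [A [B [C [D b]]] + [A [B [C [D b]]]]]]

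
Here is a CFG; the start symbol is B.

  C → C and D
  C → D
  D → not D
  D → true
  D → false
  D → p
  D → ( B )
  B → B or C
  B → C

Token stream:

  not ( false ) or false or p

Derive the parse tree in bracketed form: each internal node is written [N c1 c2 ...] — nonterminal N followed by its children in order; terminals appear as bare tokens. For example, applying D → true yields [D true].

[B [B [B [C [D not [D ( [B [C [D false]]] )]]]] or [C [D false]]] or [C [D p]]]

B
B or C
B or C or C
C or C or C
D or C or C
not D or C or C
not ( B ) or C or C
not ( C ) or C or C
not ( D ) or C or C
not ( false ) or C or C
not ( false ) or D or C
not ( false ) or false or C
not ( false ) or false or D
not ( false ) or false or p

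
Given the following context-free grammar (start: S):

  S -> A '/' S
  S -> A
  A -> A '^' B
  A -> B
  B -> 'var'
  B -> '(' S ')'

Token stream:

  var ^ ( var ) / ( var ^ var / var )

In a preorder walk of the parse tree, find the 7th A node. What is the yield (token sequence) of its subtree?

var

[S [A [A [B var]] ^ [B ( [S [A [B var]]] )]] / [S [A [B ( [S [A [A [B var]] ^ [B var]] / [S [A [B var]]]] )]]]]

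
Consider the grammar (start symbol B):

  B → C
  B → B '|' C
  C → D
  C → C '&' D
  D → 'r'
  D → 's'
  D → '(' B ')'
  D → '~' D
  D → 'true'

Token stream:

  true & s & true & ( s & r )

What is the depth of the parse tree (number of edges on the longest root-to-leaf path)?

7

[B [C [C [C [C [D true]] & [D s]] & [D true]] & [D ( [B [C [C [D s]] & [D r]]] )]]]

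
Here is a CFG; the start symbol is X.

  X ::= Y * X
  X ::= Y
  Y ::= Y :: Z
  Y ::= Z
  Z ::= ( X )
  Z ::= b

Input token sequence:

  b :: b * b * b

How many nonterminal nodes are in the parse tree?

[X [Y [Y [Z b]] :: [Z b]] * [X [Y [Z b]] * [X [Y [Z b]]]]]

11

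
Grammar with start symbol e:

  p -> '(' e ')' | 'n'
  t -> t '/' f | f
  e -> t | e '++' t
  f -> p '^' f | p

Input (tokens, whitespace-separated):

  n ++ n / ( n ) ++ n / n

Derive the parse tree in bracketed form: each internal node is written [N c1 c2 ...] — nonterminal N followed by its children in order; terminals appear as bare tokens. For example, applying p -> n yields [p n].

e
e ++ t
e ++ t ++ t
t ++ t ++ t
f ++ t ++ t
p ++ t ++ t
n ++ t ++ t
n ++ t / f ++ t
n ++ f / f ++ t
n ++ p / f ++ t
n ++ n / f ++ t
n ++ n / p ++ t
n ++ n / ( e ) ++ t
n ++ n / ( t ) ++ t
n ++ n / ( f ) ++ t
n ++ n / ( p ) ++ t
n ++ n / ( n ) ++ t
n ++ n / ( n ) ++ t / f
n ++ n / ( n ) ++ f / f
n ++ n / ( n ) ++ p / f
n ++ n / ( n ) ++ n / f
n ++ n / ( n ) ++ n / p
n ++ n / ( n ) ++ n / n

[e [e [e [t [f [p n]]]] ++ [t [t [f [p n]]] / [f [p ( [e [t [f [p n]]]] )]]]] ++ [t [t [f [p n]]] / [f [p n]]]]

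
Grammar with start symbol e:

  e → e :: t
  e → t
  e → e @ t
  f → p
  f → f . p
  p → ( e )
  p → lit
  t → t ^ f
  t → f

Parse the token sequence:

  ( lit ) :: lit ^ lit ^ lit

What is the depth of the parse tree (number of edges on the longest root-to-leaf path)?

[e [e [t [f [p ( [e [t [f [p lit]]]] )]]]] :: [t [t [t [f [p lit]]] ^ [f [p lit]]] ^ [f [p lit]]]]

9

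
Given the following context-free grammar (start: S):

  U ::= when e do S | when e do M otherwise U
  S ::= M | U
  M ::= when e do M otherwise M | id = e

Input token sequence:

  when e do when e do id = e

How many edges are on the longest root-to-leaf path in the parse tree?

[S [U when e do [S [U when e do [S [M id = e]]]]]]

6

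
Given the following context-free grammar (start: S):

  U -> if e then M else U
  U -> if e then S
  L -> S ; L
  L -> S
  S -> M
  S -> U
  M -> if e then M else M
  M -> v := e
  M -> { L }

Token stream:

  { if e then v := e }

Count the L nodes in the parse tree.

1

[S [M { [L [S [U if e then [S [M v := e]]]]] }]]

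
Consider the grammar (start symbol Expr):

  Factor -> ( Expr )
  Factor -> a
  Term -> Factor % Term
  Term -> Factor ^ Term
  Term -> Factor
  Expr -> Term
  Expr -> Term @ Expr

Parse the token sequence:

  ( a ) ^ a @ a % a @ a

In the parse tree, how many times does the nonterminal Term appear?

[Expr [Term [Factor ( [Expr [Term [Factor a]]] )] ^ [Term [Factor a]]] @ [Expr [Term [Factor a] % [Term [Factor a]]] @ [Expr [Term [Factor a]]]]]

6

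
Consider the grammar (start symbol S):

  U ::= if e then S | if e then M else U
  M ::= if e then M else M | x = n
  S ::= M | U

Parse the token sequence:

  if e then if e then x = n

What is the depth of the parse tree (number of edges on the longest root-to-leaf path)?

[S [U if e then [S [U if e then [S [M x = n]]]]]]

6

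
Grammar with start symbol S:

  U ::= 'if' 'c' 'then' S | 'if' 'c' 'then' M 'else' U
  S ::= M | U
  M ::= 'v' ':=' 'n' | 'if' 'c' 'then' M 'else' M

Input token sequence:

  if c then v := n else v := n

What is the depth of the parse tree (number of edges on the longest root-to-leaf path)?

[S [M if c then [M v := n] else [M v := n]]]

3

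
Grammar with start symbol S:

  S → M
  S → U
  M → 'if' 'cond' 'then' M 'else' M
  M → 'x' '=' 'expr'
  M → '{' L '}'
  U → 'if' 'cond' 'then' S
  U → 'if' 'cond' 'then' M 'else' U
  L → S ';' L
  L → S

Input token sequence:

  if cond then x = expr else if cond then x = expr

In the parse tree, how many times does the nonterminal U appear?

[S [U if cond then [M x = expr] else [U if cond then [S [M x = expr]]]]]

2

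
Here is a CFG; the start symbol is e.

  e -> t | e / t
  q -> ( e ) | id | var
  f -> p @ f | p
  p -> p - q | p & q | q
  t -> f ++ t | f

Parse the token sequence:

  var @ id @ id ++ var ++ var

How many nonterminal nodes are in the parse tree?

[e [t [f [p [q var]] @ [f [p [q id]] @ [f [p [q id]]]]] ++ [t [f [p [q var]]] ++ [t [f [p [q var]]]]]]]

19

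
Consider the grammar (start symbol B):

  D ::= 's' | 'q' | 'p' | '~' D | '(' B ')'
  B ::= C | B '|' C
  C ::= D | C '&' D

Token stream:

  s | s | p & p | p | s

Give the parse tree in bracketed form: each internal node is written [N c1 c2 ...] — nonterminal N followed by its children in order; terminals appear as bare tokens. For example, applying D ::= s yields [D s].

[B [B [B [B [B [C [D s]]] | [C [D s]]] | [C [C [D p]] & [D p]]] | [C [D p]]] | [C [D s]]]

B
B | C
B | C | C
B | C | C | C
B | C | C | C | C
C | C | C | C | C
D | C | C | C | C
s | C | C | C | C
s | D | C | C | C
s | s | C | C | C
s | s | C & D | C | C
s | s | D & D | C | C
s | s | p & D | C | C
s | s | p & p | C | C
s | s | p & p | D | C
s | s | p & p | p | C
s | s | p & p | p | D
s | s | p & p | p | s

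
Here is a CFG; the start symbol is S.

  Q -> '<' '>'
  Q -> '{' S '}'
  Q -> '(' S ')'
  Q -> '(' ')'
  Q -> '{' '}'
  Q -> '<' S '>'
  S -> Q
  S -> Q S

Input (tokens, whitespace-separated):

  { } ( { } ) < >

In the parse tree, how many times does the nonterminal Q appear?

[S [Q { }] [S [Q ( [S [Q { }]] )] [S [Q < >]]]]

4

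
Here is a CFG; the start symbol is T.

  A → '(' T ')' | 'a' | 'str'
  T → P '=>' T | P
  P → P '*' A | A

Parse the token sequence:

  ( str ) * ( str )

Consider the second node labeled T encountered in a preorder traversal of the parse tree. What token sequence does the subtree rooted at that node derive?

[T [P [P [A ( [T [P [A str]]] )]] * [A ( [T [P [A str]]] )]]]

str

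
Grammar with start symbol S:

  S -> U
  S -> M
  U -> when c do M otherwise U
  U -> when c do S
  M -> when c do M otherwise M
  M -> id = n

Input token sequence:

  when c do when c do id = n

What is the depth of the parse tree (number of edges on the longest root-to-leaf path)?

[S [U when c do [S [U when c do [S [M id = n]]]]]]

6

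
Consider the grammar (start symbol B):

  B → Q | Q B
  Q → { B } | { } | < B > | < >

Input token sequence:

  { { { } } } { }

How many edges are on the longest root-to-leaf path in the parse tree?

[B [Q { [B [Q { [B [Q { }]] }]] }] [B [Q { }]]]

6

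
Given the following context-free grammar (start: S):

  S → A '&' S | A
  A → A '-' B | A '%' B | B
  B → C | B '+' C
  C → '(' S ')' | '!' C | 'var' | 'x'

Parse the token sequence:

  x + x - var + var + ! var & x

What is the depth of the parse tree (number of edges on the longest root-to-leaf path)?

[S [A [A [B [B [C x]] + [C x]]] - [B [B [B [C var]] + [C var]] + [C ! [C var]]]] & [S [A [B [C x]]]]]

6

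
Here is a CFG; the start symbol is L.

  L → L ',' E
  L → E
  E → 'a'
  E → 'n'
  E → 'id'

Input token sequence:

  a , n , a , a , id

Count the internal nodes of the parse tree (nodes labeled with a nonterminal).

[L [L [L [L [L [E a]] , [E n]] , [E a]] , [E a]] , [E id]]

10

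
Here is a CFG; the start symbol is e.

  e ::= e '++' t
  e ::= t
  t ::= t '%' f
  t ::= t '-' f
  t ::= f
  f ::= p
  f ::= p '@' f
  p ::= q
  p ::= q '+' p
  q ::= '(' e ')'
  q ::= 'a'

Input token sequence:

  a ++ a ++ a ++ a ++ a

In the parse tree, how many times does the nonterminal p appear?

[e [e [e [e [e [t [f [p [q a]]]]] ++ [t [f [p [q a]]]]] ++ [t [f [p [q a]]]]] ++ [t [f [p [q a]]]]] ++ [t [f [p [q a]]]]]

5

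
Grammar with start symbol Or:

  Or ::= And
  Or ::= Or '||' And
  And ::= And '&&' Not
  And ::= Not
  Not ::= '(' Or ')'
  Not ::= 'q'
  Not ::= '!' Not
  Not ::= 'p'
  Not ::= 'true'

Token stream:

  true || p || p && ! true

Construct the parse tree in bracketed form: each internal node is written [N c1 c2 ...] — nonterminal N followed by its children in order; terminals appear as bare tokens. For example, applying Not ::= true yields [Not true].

[Or [Or [Or [And [Not true]]] || [And [Not p]]] || [And [And [Not p]] && [Not ! [Not true]]]]

Or
Or || And
Or || And || And
And || And || And
Not || And || And
true || And || And
true || Not || And
true || p || And
true || p || And && Not
true || p || Not && Not
true || p || p && Not
true || p || p && ! Not
true || p || p && ! true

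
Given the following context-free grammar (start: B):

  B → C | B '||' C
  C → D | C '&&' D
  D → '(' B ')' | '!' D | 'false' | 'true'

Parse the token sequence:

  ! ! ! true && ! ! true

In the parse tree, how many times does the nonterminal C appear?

2

[B [C [C [D ! [D ! [D ! [D true]]]]] && [D ! [D ! [D true]]]]]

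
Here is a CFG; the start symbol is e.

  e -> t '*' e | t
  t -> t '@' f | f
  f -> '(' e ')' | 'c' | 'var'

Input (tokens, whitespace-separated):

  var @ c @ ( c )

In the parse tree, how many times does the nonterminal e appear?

[e [t [t [t [f var]] @ [f c]] @ [f ( [e [t [f c]]] )]]]

2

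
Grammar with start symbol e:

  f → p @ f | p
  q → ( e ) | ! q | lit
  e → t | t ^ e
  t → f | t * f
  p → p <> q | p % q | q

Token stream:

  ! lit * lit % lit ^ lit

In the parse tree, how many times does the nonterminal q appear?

[e [t [t [f [p [q ! [q lit]]]]] * [f [p [p [q lit]] % [q lit]]]] ^ [e [t [f [p [q lit]]]]]]

5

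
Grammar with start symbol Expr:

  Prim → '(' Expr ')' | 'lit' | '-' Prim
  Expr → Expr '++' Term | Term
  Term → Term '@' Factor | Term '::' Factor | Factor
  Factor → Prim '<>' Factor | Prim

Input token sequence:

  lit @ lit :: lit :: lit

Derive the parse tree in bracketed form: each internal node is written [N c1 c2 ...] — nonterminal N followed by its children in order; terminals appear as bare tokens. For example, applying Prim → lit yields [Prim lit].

[Expr [Term [Term [Term [Term [Factor [Prim lit]]] @ [Factor [Prim lit]]] :: [Factor [Prim lit]]] :: [Factor [Prim lit]]]]

Expr
Term
Term :: Factor
Term :: Factor :: Factor
Term @ Factor :: Factor :: Factor
Factor @ Factor :: Factor :: Factor
Prim @ Factor :: Factor :: Factor
lit @ Factor :: Factor :: Factor
lit @ Prim :: Factor :: Factor
lit @ lit :: Factor :: Factor
lit @ lit :: Prim :: Factor
lit @ lit :: lit :: Factor
lit @ lit :: lit :: Prim
lit @ lit :: lit :: lit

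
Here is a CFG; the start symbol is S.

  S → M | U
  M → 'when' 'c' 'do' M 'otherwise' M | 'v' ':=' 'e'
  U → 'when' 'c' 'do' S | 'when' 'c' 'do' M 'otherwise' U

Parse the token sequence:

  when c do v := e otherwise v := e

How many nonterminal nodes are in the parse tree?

4

[S [M when c do [M v := e] otherwise [M v := e]]]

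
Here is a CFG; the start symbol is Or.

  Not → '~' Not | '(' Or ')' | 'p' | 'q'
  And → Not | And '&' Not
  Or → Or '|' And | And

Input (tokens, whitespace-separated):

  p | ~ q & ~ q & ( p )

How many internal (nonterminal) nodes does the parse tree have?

15

[Or [Or [And [Not p]]] | [And [And [And [Not ~ [Not q]]] & [Not ~ [Not q]]] & [Not ( [Or [And [Not p]]] )]]]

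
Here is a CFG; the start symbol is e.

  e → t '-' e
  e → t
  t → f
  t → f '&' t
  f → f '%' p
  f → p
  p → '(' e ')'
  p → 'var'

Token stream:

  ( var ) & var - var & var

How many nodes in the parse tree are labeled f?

5

[e [t [f [p ( [e [t [f [p var]]]] )]] & [t [f [p var]]]] - [e [t [f [p var]] & [t [f [p var]]]]]]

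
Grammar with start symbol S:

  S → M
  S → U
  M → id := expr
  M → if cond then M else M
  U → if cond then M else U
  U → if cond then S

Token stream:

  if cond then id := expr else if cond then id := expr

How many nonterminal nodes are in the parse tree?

[S [U if cond then [M id := expr] else [U if cond then [S [M id := expr]]]]]

6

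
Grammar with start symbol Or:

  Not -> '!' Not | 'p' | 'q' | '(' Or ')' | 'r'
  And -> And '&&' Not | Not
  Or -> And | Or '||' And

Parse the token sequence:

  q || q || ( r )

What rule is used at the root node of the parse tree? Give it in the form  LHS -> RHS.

Or -> Or '||' And

[Or [Or [Or [And [Not q]]] || [And [Not q]]] || [And [Not ( [Or [And [Not r]]] )]]]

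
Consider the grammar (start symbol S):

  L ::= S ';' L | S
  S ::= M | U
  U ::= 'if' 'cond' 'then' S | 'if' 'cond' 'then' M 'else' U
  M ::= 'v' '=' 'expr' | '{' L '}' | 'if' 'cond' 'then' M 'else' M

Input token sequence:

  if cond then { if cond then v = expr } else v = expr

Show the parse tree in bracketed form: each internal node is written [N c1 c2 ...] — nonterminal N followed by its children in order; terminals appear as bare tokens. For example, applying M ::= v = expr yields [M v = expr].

[S [M if cond then [M { [L [S [U if cond then [S [M v = expr]]]]] }] else [M v = expr]]]

S
M
if cond then M else M
if cond then { L } else M
if cond then { S } else M
if cond then { U } else M
if cond then { if cond then S } else M
if cond then { if cond then M } else M
if cond then { if cond then v = expr } else M
if cond then { if cond then v = expr } else v = expr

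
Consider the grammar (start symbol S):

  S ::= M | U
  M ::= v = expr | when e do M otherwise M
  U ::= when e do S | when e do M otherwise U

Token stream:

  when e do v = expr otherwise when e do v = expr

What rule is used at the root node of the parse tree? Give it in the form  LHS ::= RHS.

S ::= U

[S [U when e do [M v = expr] otherwise [U when e do [S [M v = expr]]]]]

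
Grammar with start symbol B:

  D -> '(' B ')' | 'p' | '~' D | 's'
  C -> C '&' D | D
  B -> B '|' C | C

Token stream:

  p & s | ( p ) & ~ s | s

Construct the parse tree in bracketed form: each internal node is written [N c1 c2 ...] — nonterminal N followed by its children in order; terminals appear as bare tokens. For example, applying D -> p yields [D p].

B
B | C
B | C | C
C | C | C
C & D | C | C
D & D | C | C
p & D | C | C
p & s | C | C
p & s | C & D | C
p & s | D & D | C
p & s | ( B ) & D | C
p & s | ( C ) & D | C
p & s | ( D ) & D | C
p & s | ( p ) & D | C
p & s | ( p ) & ~ D | C
p & s | ( p ) & ~ s | C
p & s | ( p ) & ~ s | D
p & s | ( p ) & ~ s | s

[B [B [B [C [C [D p]] & [D s]]] | [C [C [D ( [B [C [D p]]] )]] & [D ~ [D s]]]] | [C [D s]]]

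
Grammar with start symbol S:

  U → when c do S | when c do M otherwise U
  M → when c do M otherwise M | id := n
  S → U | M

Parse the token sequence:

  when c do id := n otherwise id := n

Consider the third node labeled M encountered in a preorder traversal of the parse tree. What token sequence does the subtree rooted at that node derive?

id := n

[S [M when c do [M id := n] otherwise [M id := n]]]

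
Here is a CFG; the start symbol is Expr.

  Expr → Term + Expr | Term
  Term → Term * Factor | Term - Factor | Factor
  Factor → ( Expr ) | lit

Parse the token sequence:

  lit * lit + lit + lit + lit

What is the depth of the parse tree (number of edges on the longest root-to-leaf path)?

[Expr [Term [Term [Factor lit]] * [Factor lit]] + [Expr [Term [Factor lit]] + [Expr [Term [Factor lit]] + [Expr [Term [Factor lit]]]]]]

6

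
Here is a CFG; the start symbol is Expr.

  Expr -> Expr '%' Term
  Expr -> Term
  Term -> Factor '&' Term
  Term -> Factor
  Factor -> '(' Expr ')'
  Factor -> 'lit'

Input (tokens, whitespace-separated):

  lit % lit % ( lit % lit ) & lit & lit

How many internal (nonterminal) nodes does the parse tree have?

19

[Expr [Expr [Expr [Term [Factor lit]]] % [Term [Factor lit]]] % [Term [Factor ( [Expr [Expr [Term [Factor lit]]] % [Term [Factor lit]]] )] & [Term [Factor lit] & [Term [Factor lit]]]]]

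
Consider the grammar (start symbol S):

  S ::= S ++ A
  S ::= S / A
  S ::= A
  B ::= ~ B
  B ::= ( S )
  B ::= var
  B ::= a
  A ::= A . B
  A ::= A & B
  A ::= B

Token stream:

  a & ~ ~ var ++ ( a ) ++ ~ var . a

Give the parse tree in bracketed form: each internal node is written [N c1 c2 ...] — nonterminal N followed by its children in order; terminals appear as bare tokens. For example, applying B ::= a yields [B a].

[S [S [S [A [A [B a]] & [B ~ [B ~ [B var]]]]] ++ [A [B ( [S [A [B a]]] )]]] ++ [A [A [B ~ [B var]]] . [B a]]]

S
S ++ A
S ++ A ++ A
A ++ A ++ A
A & B ++ A ++ A
B & B ++ A ++ A
a & B ++ A ++ A
a & ~ B ++ A ++ A
a & ~ ~ B ++ A ++ A
a & ~ ~ var ++ A ++ A
a & ~ ~ var ++ B ++ A
a & ~ ~ var ++ ( S ) ++ A
a & ~ ~ var ++ ( A ) ++ A
a & ~ ~ var ++ ( B ) ++ A
a & ~ ~ var ++ ( a ) ++ A
a & ~ ~ var ++ ( a ) ++ A . B
a & ~ ~ var ++ ( a ) ++ B . B
a & ~ ~ var ++ ( a ) ++ ~ B . B
a & ~ ~ var ++ ( a ) ++ ~ var . B
a & ~ ~ var ++ ( a ) ++ ~ var . a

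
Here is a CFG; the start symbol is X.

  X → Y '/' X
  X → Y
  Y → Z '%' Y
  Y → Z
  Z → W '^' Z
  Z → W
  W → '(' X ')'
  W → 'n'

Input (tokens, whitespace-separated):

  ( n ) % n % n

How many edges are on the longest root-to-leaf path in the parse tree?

[X [Y [Z [W ( [X [Y [Z [W n]]]] )]] % [Y [Z [W n]] % [Y [Z [W n]]]]]]

8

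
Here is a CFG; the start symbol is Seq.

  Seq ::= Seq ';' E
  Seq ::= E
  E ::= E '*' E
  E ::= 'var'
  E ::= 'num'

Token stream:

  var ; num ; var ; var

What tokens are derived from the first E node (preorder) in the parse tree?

var

[Seq [Seq [Seq [Seq [E var]] ; [E num]] ; [E var]] ; [E var]]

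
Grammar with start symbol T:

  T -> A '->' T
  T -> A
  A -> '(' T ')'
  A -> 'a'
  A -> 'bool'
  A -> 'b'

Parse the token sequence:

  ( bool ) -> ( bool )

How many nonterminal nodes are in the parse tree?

8

[T [A ( [T [A bool]] )] -> [T [A ( [T [A bool]] )]]]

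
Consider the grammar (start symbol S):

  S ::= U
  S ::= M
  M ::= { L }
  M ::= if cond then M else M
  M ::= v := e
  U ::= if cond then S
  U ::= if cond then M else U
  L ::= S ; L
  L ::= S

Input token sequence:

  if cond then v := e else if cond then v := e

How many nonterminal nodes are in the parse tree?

[S [U if cond then [M v := e] else [U if cond then [S [M v := e]]]]]

6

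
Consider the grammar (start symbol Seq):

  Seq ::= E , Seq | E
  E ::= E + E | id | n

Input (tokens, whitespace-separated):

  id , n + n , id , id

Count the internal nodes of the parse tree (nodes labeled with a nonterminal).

[Seq [E id] , [Seq [E [E n] + [E n]] , [Seq [E id] , [Seq [E id]]]]]

10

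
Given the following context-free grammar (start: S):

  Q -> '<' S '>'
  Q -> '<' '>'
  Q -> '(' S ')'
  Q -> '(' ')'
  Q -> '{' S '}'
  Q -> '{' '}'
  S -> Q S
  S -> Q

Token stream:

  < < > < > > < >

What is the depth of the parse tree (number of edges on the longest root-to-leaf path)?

5

[S [Q < [S [Q < >] [S [Q < >]]] >] [S [Q < >]]]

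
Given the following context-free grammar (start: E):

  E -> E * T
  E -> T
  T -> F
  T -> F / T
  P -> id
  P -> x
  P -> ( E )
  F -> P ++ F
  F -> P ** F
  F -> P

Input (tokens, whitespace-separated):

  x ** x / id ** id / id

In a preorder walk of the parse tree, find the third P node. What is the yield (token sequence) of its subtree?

id

[E [T [F [P x] ** [F [P x]]] / [T [F [P id] ** [F [P id]]] / [T [F [P id]]]]]]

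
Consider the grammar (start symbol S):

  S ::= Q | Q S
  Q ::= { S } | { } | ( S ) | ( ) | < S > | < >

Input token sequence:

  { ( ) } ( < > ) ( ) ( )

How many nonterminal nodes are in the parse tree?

[S [Q { [S [Q ( )]] }] [S [Q ( [S [Q < >]] )] [S [Q ( )] [S [Q ( )]]]]]

12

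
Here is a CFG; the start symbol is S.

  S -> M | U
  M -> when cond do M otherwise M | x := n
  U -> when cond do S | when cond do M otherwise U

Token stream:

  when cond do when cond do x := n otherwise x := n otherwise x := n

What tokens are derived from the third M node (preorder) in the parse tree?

[S [M when cond do [M when cond do [M x := n] otherwise [M x := n]] otherwise [M x := n]]]

x := n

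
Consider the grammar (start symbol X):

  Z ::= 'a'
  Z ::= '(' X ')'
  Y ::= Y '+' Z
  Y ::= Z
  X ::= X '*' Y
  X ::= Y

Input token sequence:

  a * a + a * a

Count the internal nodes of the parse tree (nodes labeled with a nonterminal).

11

[X [X [X [Y [Z a]]] * [Y [Y [Z a]] + [Z a]]] * [Y [Z a]]]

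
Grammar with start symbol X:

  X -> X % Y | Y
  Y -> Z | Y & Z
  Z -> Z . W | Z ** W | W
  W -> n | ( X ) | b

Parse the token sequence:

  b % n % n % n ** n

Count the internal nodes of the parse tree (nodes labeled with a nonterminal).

[X [X [X [X [Y [Z [W b]]]] % [Y [Z [W n]]]] % [Y [Z [W n]]]] % [Y [Z [Z [W n]] ** [W n]]]]

18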